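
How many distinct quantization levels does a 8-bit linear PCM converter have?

2^8 = 256.

256 levels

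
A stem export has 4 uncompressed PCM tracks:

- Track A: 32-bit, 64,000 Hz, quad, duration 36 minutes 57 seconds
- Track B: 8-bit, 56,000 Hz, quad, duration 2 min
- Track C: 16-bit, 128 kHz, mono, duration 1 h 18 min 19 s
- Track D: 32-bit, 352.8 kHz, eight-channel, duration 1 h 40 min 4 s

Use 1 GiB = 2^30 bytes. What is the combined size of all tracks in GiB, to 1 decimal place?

66.4 GiB

Track A: 36 minutes 57 seconds = 2,217 s; 64,000 × 2,217 × 4 × 4 = 2,270,208,000 bytes.
Track B: 2 min = 120 s; 56,000 × 120 × 1 × 4 = 26,880,000 bytes.
Track C: 1 h 18 min 19 s = 4,699 s; 128,000 × 4,699 × 2 × 1 = 1,202,944,000 bytes.
Track D: 1 h 40 min 4 s = 6,004 s; 352,800 × 6,004 × 4 × 8 = 67,782,758,400 bytes.
Total = 71,282,790,400 bytes = 66.4 GiB.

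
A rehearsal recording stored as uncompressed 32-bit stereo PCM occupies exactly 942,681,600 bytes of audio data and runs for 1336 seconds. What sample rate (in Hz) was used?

Bytes = sample_rate × seconds × bytes_per_sample × channels.
sample_rate = 942,681,600 / (1,336 × 4 × 2) = 942,681,600 / 10,688 = 88,200 Hz.

88,200 Hz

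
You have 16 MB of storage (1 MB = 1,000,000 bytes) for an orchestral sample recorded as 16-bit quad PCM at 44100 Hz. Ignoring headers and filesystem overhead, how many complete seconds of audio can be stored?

45 seconds

Uncompressed byte rate = 44,100 × 2 × 4 = 352,800 bytes/s.
Capacity = 16 × 1,000,000 = 16,000,000 bytes.
16,000,000 / 352,800 ≈ 45.35 s → 45 seconds.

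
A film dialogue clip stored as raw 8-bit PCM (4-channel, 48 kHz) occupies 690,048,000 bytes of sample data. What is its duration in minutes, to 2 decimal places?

Byte rate = 48,000 × 1 × 4 = 192,000 bytes/s.
Duration = 690,048,000 / 192,000 = 3,594 s.
3,594 s / 60 = 59.90 minutes.

59.90 minutes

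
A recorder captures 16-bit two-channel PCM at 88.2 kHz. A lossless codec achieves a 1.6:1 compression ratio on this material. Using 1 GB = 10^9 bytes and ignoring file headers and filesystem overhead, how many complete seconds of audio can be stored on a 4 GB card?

Uncompressed byte rate = 88,200 × 2 × 2 = 352,800 bytes/s.
After 1.6:1 compression, effective rate ≈ 220500 bytes/s.
Capacity = 4 × 1,000,000,000 = 4,000,000,000 bytes.
4,000,000,000 / effective rate ≈ 18140.59 s → 18,140 seconds.

18,140 seconds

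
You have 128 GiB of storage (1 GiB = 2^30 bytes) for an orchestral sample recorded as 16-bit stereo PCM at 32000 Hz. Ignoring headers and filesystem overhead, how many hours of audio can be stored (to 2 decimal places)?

Uncompressed byte rate = 32,000 × 2 × 2 = 128,000 bytes/s.
Capacity = 128 × 1,073,741,824 = 137,438,953,472 bytes.
137,438,953,472 / 128,000 ≈ 1073741.82 s → 298.26 hours.

298.26 hours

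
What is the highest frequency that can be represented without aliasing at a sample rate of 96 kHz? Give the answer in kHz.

48 kHz

Nyquist frequency = sample rate / 2 = 96,000 / 2 = 48 kHz.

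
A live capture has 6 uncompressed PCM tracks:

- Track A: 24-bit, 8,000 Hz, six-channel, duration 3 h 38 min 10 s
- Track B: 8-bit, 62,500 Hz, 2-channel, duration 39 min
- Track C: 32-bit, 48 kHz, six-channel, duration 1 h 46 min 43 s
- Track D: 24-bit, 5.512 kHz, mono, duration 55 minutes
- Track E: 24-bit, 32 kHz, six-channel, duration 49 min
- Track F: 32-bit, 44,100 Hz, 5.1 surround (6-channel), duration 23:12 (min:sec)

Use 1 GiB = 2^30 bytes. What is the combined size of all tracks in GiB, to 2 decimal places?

Track A: 3 h 38 min 10 s = 13,090 s; 8,000 × 13,090 × 3 × 6 = 1,884,960,000 bytes.
Track B: 39 min = 2,340 s; 62,500 × 2,340 × 1 × 2 = 292,500,000 bytes.
Track C: 1 h 46 min 43 s = 6,403 s; 48,000 × 6,403 × 4 × 6 = 7,376,256,000 bytes.
Track D: 55 minutes = 3,300 s; 5,512 × 3,300 × 3 × 1 = 54,568,800 bytes.
Track E: 49 min = 2,940 s; 32,000 × 2,940 × 3 × 6 = 1,693,440,000 bytes.
Track F: 23:12 (min:sec) = 1,392 s; 44,100 × 1,392 × 4 × 6 = 1,473,292,800 bytes.
Total = 12,775,017,600 bytes = 11.90 GiB.

11.90 GiB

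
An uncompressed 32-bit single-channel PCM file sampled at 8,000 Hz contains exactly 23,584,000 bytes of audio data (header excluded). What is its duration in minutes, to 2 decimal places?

12.28 minutes

Byte rate = 8,000 × 4 × 1 = 32,000 bytes/s.
Duration = 23,584,000 / 32,000 = 737 s.
737 s / 60 = 12.28 minutes.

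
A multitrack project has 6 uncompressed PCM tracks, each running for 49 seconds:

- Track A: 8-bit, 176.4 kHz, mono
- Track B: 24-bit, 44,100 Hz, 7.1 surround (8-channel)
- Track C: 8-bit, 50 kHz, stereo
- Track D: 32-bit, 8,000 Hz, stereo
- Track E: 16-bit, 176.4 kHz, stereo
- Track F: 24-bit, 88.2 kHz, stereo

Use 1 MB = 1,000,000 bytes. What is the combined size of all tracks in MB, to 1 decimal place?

Track A: 176,400 × 49 × 1 × 1 = 8,643,600 bytes.
Track B: 44,100 × 49 × 3 × 8 = 51,861,600 bytes.
Track C: 50,000 × 49 × 1 × 2 = 4,900,000 bytes.
Track D: 8,000 × 49 × 4 × 2 = 3,136,000 bytes.
Track E: 176,400 × 49 × 2 × 2 = 34,574,400 bytes.
Track F: 88,200 × 49 × 3 × 2 = 25,930,800 bytes.
Total = 129,046,400 bytes = 129.0 MB.

129.0 MB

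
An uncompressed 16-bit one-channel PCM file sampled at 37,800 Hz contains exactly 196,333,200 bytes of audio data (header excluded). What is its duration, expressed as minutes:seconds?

43:17

Byte rate = 37,800 × 2 × 1 = 75,600 bytes/s.
Duration = 196,333,200 / 75,600 = 2,597 s.
2,597 s = 43:17.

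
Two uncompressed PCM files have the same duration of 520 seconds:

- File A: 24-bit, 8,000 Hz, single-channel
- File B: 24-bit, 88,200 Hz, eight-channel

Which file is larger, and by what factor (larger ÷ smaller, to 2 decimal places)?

File A: 8,000 × 3 × 1 = 24,000 bytes/s.
File B: 88,200 × 3 × 8 = 2,116,800 bytes/s.
File B is larger; ratio = 1,100,736,000 / 12,480,000 = 88.20.

File B, by a factor of 88.20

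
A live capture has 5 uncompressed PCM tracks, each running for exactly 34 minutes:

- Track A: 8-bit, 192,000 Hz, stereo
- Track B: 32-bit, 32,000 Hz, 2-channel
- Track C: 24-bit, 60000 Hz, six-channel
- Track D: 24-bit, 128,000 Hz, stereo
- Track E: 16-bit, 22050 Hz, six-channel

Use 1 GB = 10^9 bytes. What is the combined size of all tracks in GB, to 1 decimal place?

5.6 GB

exactly 34 minutes = 2,040 s.
Track A: 192,000 × 2,040 × 1 × 2 = 783,360,000 bytes.
Track B: 32,000 × 2,040 × 4 × 2 = 522,240,000 bytes.
Track C: 60,000 × 2,040 × 3 × 6 = 2,203,200,000 bytes.
Track D: 128,000 × 2,040 × 3 × 2 = 1,566,720,000 bytes.
Track E: 22,050 × 2,040 × 2 × 6 = 539,784,000 bytes.
Total = 5,615,304,000 bytes = 5.6 GB.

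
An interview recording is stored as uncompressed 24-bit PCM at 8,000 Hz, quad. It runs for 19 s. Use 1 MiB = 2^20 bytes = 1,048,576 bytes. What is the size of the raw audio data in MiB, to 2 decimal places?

1.74 MiB

Bytes = 8,000 samples/s × 19 s × 3 bytes/sample × 4 ch = 1,824,000 bytes.
1,824,000 / 1,048,576 = 1.74 MiB.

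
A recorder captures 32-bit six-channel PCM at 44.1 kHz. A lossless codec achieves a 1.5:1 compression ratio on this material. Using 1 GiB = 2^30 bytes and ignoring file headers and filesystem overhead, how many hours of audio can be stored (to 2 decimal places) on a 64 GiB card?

Uncompressed byte rate = 44,100 × 4 × 6 = 1,058,400 bytes/s.
After 1.5:1 compression, effective rate ≈ 705600 bytes/s.
Capacity = 64 × 1,073,741,824 = 68,719,476,736 bytes.
68,719,476,736 / effective rate ≈ 97391.55 s → 27.05 hours.

27.05 hours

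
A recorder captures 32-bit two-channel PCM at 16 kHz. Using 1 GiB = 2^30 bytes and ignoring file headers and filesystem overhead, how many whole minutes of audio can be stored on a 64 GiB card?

8,947 minutes

Uncompressed byte rate = 16,000 × 4 × 2 = 128,000 bytes/s.
Capacity = 64 × 1,073,741,824 = 68,719,476,736 bytes.
68,719,476,736 / 128,000 ≈ 536870.91 s → 8,947 minutes.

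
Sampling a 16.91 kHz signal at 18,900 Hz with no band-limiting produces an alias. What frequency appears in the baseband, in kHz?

1.99 kHz

Nyquist = 18,900/2 = 9,450 Hz; 16,910 Hz exceeds it.
Alias = |16,910 − 1×18,900| = |16,910 − 18,900| = 1,990 Hz = 1.99 kHz.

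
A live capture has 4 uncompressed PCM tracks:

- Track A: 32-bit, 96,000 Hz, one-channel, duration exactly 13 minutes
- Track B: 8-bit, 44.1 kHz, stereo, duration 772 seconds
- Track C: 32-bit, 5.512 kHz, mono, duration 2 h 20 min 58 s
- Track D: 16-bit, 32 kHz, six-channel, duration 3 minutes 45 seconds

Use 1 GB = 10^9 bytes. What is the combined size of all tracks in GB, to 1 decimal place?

Track A: exactly 13 minutes = 780 s; 96,000 × 780 × 4 × 1 = 299,520,000 bytes.
Track B: 44,100 × 772 × 1 × 2 = 68,090,400 bytes.
Track C: 2 h 20 min 58 s = 8,458 s; 5,512 × 8,458 × 4 × 1 = 186,481,984 bytes.
Track D: 3 minutes 45 seconds = 225 s; 32,000 × 225 × 2 × 6 = 86,400,000 bytes.
Total = 640,492,384 bytes = 0.6 GB.

0.6 GB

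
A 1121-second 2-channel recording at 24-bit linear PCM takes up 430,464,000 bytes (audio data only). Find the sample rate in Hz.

64,000 Hz

Bytes = sample_rate × seconds × bytes_per_sample × channels.
sample_rate = 430,464,000 / (1,121 × 3 × 2) = 430,464,000 / 6,726 = 64,000 Hz.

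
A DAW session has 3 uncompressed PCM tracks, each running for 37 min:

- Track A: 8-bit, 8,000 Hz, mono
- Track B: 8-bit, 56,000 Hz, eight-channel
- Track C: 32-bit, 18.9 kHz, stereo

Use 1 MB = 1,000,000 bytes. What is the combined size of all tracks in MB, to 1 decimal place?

1348.0 MB

37 min = 2,220 s.
Track A: 8,000 × 2,220 × 1 × 1 = 17,760,000 bytes.
Track B: 56,000 × 2,220 × 1 × 8 = 994,560,000 bytes.
Track C: 18,900 × 2,220 × 4 × 2 = 335,664,000 bytes.
Total = 1,347,984,000 bytes = 1348.0 MB.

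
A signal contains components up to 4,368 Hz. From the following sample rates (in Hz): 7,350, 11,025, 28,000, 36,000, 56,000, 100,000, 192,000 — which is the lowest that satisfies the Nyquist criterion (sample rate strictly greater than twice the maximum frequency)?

11,025 Hz

Need sample rate > 2 × 4,368 = 8,736 Hz.
Lowest listed rate above 8,736 Hz is 11,025 Hz.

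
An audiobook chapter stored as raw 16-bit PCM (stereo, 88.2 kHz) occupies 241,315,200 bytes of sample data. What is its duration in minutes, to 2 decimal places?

11.40 minutes

Byte rate = 88,200 × 2 × 2 = 352,800 bytes/s.
Duration = 241,315,200 / 352,800 = 684 s.
684 s / 60 = 11.40 minutes.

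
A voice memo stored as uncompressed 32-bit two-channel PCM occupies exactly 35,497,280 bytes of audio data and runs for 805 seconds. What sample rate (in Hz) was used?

5,512 Hz

Bytes = sample_rate × seconds × bytes_per_sample × channels.
sample_rate = 35,497,280 / (805 × 4 × 2) = 35,497,280 / 6,440 = 5,512 Hz.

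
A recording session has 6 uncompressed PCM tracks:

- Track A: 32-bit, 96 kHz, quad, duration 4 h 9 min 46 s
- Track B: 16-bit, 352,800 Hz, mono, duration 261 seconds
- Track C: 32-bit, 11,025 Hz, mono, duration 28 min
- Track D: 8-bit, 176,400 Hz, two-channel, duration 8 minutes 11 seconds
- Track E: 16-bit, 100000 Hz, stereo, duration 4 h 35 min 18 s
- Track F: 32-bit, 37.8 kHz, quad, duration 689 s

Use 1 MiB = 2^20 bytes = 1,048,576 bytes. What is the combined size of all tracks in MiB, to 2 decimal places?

Track A: 4 h 9 min 46 s = 14,986 s; 96,000 × 14,986 × 4 × 4 = 23,018,496,000 bytes.
Track B: 352,800 × 261 × 2 × 1 = 184,161,600 bytes.
Track C: 28 min = 1,680 s; 11,025 × 1,680 × 4 × 1 = 74,088,000 bytes.
Track D: 8 minutes 11 seconds = 491 s; 176,400 × 491 × 1 × 2 = 173,224,800 bytes.
Track E: 4 h 35 min 18 s = 16,518 s; 100,000 × 16,518 × 2 × 2 = 6,607,200,000 bytes.
Track F: 37,800 × 689 × 4 × 4 = 416,707,200 bytes.
Total = 30,473,877,600 bytes = 29062.15 MiB.

29062.15 MiB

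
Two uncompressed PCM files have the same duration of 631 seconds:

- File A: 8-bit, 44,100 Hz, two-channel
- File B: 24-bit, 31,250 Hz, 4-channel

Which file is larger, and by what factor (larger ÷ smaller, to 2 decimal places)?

File B, by a factor of 4.25

File A: 44,100 × 1 × 2 = 88,200 bytes/s.
File B: 31,250 × 3 × 4 = 375,000 bytes/s.
File B is larger; ratio = 236,625,000 / 55,654,200 = 4.25.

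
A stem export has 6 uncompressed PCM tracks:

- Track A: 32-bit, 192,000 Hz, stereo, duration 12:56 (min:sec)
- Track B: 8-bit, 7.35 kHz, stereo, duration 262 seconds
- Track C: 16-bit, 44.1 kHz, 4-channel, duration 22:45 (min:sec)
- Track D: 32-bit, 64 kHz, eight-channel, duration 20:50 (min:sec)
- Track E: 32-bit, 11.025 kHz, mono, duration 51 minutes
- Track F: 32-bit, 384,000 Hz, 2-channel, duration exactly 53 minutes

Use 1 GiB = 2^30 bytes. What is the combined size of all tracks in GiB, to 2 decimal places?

13.17 GiB

Track A: 12:56 (min:sec) = 776 s; 192,000 × 776 × 4 × 2 = 1,191,936,000 bytes.
Track B: 7,350 × 262 × 1 × 2 = 3,851,400 bytes.
Track C: 22:45 (min:sec) = 1,365 s; 44,100 × 1,365 × 2 × 4 = 481,572,000 bytes.
Track D: 20:50 (min:sec) = 1,250 s; 64,000 × 1,250 × 4 × 8 = 2,560,000,000 bytes.
Track E: 51 minutes = 3,060 s; 11,025 × 3,060 × 4 × 1 = 134,946,000 bytes.
Track F: exactly 53 minutes = 3,180 s; 384,000 × 3,180 × 4 × 2 = 9,768,960,000 bytes.
Total = 14,141,265,400 bytes = 13.17 GiB.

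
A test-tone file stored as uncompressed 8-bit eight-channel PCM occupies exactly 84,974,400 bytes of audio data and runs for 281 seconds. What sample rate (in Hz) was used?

Bytes = sample_rate × seconds × bytes_per_sample × channels.
sample_rate = 84,974,400 / (281 × 1 × 8) = 84,974,400 / 2,248 = 37,800 Hz.

37,800 Hz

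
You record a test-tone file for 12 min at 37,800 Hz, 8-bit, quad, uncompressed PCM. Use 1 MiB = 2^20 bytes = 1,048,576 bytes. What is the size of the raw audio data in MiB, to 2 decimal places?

103.82 MiB

Duration = 12 min = 720 s.
Bytes = 37,800 samples/s × 720 s × 1 bytes/sample × 4 ch = 108,864,000 bytes.
108,864,000 / 1,048,576 = 103.82 MiB.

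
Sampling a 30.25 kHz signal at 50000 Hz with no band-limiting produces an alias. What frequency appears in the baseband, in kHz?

Nyquist = 50,000/2 = 25,000 Hz; 30,250 Hz exceeds it.
Alias = |30,250 − 1×50,000| = |30,250 − 50,000| = 19,750 Hz = 19.75 kHz.

19.75 kHz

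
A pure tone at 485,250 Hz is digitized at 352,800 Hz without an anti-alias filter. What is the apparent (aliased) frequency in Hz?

Nyquist = 352,800/2 = 176,400 Hz; 485,250 Hz exceeds it.
Alias = |485,250 − 1×352,800| = |485,250 − 352,800| = 132,450 Hz.

132,450 Hz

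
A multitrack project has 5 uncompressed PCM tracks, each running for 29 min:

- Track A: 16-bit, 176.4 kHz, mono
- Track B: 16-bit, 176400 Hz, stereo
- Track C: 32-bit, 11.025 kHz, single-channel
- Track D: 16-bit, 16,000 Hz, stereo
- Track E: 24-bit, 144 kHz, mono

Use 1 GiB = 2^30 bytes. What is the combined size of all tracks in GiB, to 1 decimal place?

2.6 GiB

29 min = 1,740 s.
Track A: 176,400 × 1,740 × 2 × 1 = 613,872,000 bytes.
Track B: 176,400 × 1,740 × 2 × 2 = 1,227,744,000 bytes.
Track C: 11,025 × 1,740 × 4 × 1 = 76,734,000 bytes.
Track D: 16,000 × 1,740 × 2 × 2 = 111,360,000 bytes.
Track E: 144,000 × 1,740 × 3 × 1 = 751,680,000 bytes.
Total = 2,781,390,000 bytes = 2.6 GiB.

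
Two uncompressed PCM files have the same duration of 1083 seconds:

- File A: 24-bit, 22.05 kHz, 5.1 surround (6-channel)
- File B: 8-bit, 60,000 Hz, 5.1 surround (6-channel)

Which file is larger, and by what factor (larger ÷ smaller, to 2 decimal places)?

File A: 22,050 × 3 × 6 = 396,900 bytes/s.
File B: 60,000 × 1 × 6 = 360,000 bytes/s.
File A is larger; ratio = 429,842,700 / 389,880,000 = 1.10.

File A, by a factor of 1.10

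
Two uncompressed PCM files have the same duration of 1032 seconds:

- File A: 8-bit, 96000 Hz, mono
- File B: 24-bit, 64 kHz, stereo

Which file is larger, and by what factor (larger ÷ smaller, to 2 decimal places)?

File A: 96,000 × 1 × 1 = 96,000 bytes/s.
File B: 64,000 × 3 × 2 = 384,000 bytes/s.
File B is larger; ratio = 396,288,000 / 99,072,000 = 4.00.

File B, by a factor of 4.00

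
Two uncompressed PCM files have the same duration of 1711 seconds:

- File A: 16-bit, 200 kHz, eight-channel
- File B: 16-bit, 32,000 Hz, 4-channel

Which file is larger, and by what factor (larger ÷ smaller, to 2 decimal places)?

File A: 200,000 × 2 × 8 = 3,200,000 bytes/s.
File B: 32,000 × 2 × 4 = 256,000 bytes/s.
File A is larger; ratio = 5,475,200,000 / 438,016,000 = 12.50.

File A, by a factor of 12.50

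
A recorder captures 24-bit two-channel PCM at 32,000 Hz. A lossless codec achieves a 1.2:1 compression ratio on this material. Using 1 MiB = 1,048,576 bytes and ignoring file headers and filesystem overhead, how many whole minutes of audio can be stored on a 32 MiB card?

3 minutes

Uncompressed byte rate = 32,000 × 3 × 2 = 192,000 bytes/s.
After 1.2:1 compression, effective rate ≈ 160000 bytes/s.
Capacity = 32 × 1,048,576 = 33,554,432 bytes.
33,554,432 / effective rate ≈ 209.72 s → 3 minutes.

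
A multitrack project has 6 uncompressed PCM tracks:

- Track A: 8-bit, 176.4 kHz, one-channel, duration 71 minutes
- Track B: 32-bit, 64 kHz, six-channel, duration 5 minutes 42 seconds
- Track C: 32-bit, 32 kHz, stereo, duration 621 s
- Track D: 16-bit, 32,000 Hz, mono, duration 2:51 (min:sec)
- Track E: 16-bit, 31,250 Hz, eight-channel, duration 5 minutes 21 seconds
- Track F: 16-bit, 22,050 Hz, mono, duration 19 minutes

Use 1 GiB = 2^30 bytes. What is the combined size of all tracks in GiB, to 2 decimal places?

Track A: 71 minutes = 4,260 s; 176,400 × 4,260 × 1 × 1 = 751,464,000 bytes.
Track B: 5 minutes 42 seconds = 342 s; 64,000 × 342 × 4 × 6 = 525,312,000 bytes.
Track C: 32,000 × 621 × 4 × 2 = 158,976,000 bytes.
Track D: 2:51 (min:sec) = 171 s; 32,000 × 171 × 2 × 1 = 10,944,000 bytes.
Track E: 5 minutes 21 seconds = 321 s; 31,250 × 321 × 2 × 8 = 160,500,000 bytes.
Track F: 19 minutes = 1,140 s; 22,050 × 1,140 × 2 × 1 = 50,274,000 bytes.
Total = 1,657,470,000 bytes = 1.54 GiB.

1.54 GiB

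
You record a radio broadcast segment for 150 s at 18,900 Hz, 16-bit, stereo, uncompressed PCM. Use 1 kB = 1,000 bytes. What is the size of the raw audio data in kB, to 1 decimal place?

Bytes = 18,900 samples/s × 150 s × 2 bytes/sample × 2 ch = 11,340,000 bytes.
11,340,000 / 1,000 = 11340.0 kB.

11340.0 kB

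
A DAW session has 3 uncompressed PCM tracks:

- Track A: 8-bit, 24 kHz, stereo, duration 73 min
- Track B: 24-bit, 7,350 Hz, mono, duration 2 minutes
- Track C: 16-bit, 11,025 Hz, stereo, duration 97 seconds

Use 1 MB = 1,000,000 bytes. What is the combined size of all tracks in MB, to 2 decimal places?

217.16 MB

Track A: 73 min = 4,380 s; 24,000 × 4,380 × 1 × 2 = 210,240,000 bytes.
Track B: 2 minutes = 120 s; 7,350 × 120 × 3 × 1 = 2,646,000 bytes.
Track C: 11,025 × 97 × 2 × 2 = 4,277,700 bytes.
Total = 217,163,700 bytes = 217.16 MB.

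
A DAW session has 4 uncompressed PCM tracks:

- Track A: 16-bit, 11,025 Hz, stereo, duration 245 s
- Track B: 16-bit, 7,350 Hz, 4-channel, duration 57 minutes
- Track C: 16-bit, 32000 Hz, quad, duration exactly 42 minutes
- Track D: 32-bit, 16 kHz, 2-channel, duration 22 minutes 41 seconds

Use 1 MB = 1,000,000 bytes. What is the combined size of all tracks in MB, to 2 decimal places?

Track A: 11,025 × 245 × 2 × 2 = 10,804,500 bytes.
Track B: 57 minutes = 3,420 s; 7,350 × 3,420 × 2 × 4 = 201,096,000 bytes.
Track C: exactly 42 minutes = 2,520 s; 32,000 × 2,520 × 2 × 4 = 645,120,000 bytes.
Track D: 22 minutes 41 seconds = 1,361 s; 16,000 × 1,361 × 4 × 2 = 174,208,000 bytes.
Total = 1,031,228,500 bytes = 1031.23 MB.

1031.23 MB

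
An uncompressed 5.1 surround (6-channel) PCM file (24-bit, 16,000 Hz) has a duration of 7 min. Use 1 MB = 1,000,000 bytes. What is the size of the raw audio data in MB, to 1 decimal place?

Duration = 7 min = 420 s.
Bytes = 16,000 samples/s × 420 s × 3 bytes/sample × 6 ch = 120,960,000 bytes.
120,960,000 / 1,000,000 = 121.0 MB.

121.0 MB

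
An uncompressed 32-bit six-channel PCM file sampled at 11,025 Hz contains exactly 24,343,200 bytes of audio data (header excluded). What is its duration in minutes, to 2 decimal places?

1.53 minutes

Byte rate = 11,025 × 4 × 6 = 264,600 bytes/s.
Duration = 24,343,200 / 264,600 = 92 s.
92 s / 60 = 1.53 minutes.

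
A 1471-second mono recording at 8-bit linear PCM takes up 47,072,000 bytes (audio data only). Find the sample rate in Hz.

Bytes = sample_rate × seconds × bytes_per_sample × channels.
sample_rate = 47,072,000 / (1,471 × 1 × 1) = 47,072,000 / 1,471 = 32,000 Hz.

32,000 Hz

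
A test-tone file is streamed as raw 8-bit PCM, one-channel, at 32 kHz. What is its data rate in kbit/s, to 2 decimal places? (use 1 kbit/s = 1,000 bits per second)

256.00 kbit/s

Bit rate = 32,000 × 8 × 1 = 256,000 bits/s.
= 256.00 kbit/s.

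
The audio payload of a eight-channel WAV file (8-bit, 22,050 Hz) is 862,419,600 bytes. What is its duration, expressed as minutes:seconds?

Byte rate = 22,050 × 1 × 8 = 176,400 bytes/s.
Duration = 862,419,600 / 176,400 = 4,889 s.
4,889 s = 81:29.

81:29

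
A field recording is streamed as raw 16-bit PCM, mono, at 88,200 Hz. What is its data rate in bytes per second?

176,400 bytes/s

Bit rate = 88,200 × 16 × 1 = 1,411,200 bits/s.
1,411,200 / 8 = 176,400 bytes/s.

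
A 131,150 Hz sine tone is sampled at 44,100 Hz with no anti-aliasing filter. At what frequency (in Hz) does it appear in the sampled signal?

Nyquist = 44,100/2 = 22,050 Hz; 131,150 Hz exceeds it.
Alias = |131,150 − 3×44,100| = |131,150 − 132,300| = 1,150 Hz.

1,150 Hz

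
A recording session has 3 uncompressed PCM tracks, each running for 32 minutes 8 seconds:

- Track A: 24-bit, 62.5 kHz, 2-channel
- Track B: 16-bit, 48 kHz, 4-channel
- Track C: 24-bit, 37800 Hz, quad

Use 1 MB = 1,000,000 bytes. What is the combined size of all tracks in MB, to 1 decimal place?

32 minutes 8 seconds = 1,928 s.
Track A: 62,500 × 1,928 × 3 × 2 = 723,000,000 bytes.
Track B: 48,000 × 1,928 × 2 × 4 = 740,352,000 bytes.
Track C: 37,800 × 1,928 × 3 × 4 = 874,540,800 bytes.
Total = 2,337,892,800 bytes = 2337.9 MB.

2337.9 MB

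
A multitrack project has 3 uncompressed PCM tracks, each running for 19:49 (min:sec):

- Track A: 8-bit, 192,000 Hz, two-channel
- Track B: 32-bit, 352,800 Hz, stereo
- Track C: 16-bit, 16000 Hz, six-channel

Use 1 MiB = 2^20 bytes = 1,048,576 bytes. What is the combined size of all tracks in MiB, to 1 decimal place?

3853.5 MiB

19:49 (min:sec) = 1,189 s.
Track A: 192,000 × 1,189 × 1 × 2 = 456,576,000 bytes.
Track B: 352,800 × 1,189 × 4 × 2 = 3,355,833,600 bytes.
Track C: 16,000 × 1,189 × 2 × 6 = 228,288,000 bytes.
Total = 4,040,697,600 bytes = 3853.5 MiB.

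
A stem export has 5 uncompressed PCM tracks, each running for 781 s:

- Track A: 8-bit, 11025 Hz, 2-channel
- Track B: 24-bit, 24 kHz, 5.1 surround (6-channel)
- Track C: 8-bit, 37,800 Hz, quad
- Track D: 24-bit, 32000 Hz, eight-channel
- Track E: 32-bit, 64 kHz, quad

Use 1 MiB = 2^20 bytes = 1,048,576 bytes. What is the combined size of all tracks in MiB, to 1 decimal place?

1785.5 MiB

Track A: 11,025 × 781 × 1 × 2 = 17,221,050 bytes.
Track B: 24,000 × 781 × 3 × 6 = 337,392,000 bytes.
Track C: 37,800 × 781 × 1 × 4 = 118,087,200 bytes.
Track D: 32,000 × 781 × 3 × 8 = 599,808,000 bytes.
Track E: 64,000 × 781 × 4 × 4 = 799,744,000 bytes.
Total = 1,872,252,250 bytes = 1785.5 MiB.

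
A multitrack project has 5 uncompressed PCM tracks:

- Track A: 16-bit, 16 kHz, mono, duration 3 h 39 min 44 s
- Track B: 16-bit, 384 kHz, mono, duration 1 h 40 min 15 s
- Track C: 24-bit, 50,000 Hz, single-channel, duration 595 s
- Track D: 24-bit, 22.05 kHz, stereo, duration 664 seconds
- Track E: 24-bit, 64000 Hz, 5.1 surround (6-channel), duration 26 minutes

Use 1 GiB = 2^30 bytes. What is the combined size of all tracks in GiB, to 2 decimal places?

6.53 GiB

Track A: 3 h 39 min 44 s = 13,184 s; 16,000 × 13,184 × 2 × 1 = 421,888,000 bytes.
Track B: 1 h 40 min 15 s = 6,015 s; 384,000 × 6,015 × 2 × 1 = 4,619,520,000 bytes.
Track C: 50,000 × 595 × 3 × 1 = 89,250,000 bytes.
Track D: 22,050 × 664 × 3 × 2 = 87,847,200 bytes.
Track E: 26 minutes = 1,560 s; 64,000 × 1,560 × 3 × 6 = 1,797,120,000 bytes.
Total = 7,015,625,200 bytes = 6.53 GiB.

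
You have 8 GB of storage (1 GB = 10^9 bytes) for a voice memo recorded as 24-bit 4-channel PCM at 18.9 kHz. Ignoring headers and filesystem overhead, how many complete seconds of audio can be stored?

35,273 seconds

Uncompressed byte rate = 18,900 × 3 × 4 = 226,800 bytes/s.
Capacity = 8 × 1,000,000,000 = 8,000,000,000 bytes.
8,000,000,000 / 226,800 ≈ 35273.37 s → 35,273 seconds.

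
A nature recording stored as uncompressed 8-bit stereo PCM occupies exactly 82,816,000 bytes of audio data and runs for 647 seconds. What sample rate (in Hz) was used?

Bytes = sample_rate × seconds × bytes_per_sample × channels.
sample_rate = 82,816,000 / (647 × 1 × 2) = 82,816,000 / 1,294 = 64,000 Hz.

64,000 Hz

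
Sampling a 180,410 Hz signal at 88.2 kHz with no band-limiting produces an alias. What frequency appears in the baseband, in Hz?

Nyquist = 88,200/2 = 44,100 Hz; 180,410 Hz exceeds it.
Alias = |180,410 − 2×88,200| = |180,410 − 176,400| = 4,010 Hz.

4,010 Hz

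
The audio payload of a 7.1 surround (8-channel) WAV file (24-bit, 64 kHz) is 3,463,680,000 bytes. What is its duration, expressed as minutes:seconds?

Byte rate = 64,000 × 3 × 8 = 1,536,000 bytes/s.
Duration = 3,463,680,000 / 1,536,000 = 2,255 s.
2,255 s = 37:35.

37:35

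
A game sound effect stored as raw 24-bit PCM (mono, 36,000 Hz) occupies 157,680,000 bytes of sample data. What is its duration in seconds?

Byte rate = 36,000 × 3 × 1 = 108,000 bytes/s.
Duration = 157,680,000 / 108,000 = 1,460 s.

1,460 seconds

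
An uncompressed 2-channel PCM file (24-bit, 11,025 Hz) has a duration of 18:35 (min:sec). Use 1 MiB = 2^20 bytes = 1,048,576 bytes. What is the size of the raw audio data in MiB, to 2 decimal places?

70.34 MiB

Duration = 18:35 (min:sec) = 1,115 s.
Bytes = 11,025 samples/s × 1,115 s × 3 bytes/sample × 2 ch = 73,757,250 bytes.
73,757,250 / 1,048,576 = 70.34 MiB.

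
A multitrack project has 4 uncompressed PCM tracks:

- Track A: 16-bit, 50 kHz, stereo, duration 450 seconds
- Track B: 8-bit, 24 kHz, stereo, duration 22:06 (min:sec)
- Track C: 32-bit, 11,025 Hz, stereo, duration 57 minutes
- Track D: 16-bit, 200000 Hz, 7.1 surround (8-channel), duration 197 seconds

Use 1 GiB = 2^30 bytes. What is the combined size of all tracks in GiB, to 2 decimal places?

Track A: 50,000 × 450 × 2 × 2 = 90,000,000 bytes.
Track B: 22:06 (min:sec) = 1,326 s; 24,000 × 1,326 × 1 × 2 = 63,648,000 bytes.
Track C: 57 minutes = 3,420 s; 11,025 × 3,420 × 4 × 2 = 301,644,000 bytes.
Track D: 200,000 × 197 × 2 × 8 = 630,400,000 bytes.
Total = 1,085,692,000 bytes = 1.01 GiB.

1.01 GiB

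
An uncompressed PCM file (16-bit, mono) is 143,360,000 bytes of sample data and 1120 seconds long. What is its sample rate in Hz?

64,000 Hz

Bytes = sample_rate × seconds × bytes_per_sample × channels.
sample_rate = 143,360,000 / (1,120 × 2 × 1) = 143,360,000 / 2,240 = 64,000 Hz.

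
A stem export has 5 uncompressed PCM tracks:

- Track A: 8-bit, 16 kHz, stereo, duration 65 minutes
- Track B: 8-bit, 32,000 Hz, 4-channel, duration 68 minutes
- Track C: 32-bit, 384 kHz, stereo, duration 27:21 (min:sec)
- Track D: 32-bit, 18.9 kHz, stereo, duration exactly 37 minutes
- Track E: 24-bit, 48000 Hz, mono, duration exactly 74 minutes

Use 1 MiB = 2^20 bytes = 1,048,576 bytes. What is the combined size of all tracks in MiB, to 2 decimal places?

6354.54 MiB

Track A: 65 minutes = 3,900 s; 16,000 × 3,900 × 1 × 2 = 124,800,000 bytes.
Track B: 68 minutes = 4,080 s; 32,000 × 4,080 × 1 × 4 = 522,240,000 bytes.
Track C: 27:21 (min:sec) = 1,641 s; 384,000 × 1,641 × 4 × 2 = 5,041,152,000 bytes.
Track D: exactly 37 minutes = 2,220 s; 18,900 × 2,220 × 4 × 2 = 335,664,000 bytes.
Track E: exactly 74 minutes = 4,440 s; 48,000 × 4,440 × 3 × 1 = 639,360,000 bytes.
Total = 6,663,216,000 bytes = 6354.54 MiB.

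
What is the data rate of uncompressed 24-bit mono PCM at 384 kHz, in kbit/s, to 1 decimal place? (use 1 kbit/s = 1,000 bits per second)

9216.0 kbit/s

Bit rate = 384,000 × 24 × 1 = 9,216,000 bits/s.
= 9216.0 kbit/s.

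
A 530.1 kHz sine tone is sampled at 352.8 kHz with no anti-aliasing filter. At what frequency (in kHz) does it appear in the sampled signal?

175.5 kHz

Nyquist = 352,800/2 = 176,400 Hz; 530,100 Hz exceeds it.
Alias = |530,100 − 2×352,800| = |530,100 − 705,600| = 175,500 Hz = 175.5 kHz.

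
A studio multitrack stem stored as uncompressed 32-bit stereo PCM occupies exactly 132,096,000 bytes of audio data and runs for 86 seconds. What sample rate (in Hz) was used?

192,000 Hz

Bytes = sample_rate × seconds × bytes_per_sample × channels.
sample_rate = 132,096,000 / (86 × 4 × 2) = 132,096,000 / 688 = 192,000 Hz.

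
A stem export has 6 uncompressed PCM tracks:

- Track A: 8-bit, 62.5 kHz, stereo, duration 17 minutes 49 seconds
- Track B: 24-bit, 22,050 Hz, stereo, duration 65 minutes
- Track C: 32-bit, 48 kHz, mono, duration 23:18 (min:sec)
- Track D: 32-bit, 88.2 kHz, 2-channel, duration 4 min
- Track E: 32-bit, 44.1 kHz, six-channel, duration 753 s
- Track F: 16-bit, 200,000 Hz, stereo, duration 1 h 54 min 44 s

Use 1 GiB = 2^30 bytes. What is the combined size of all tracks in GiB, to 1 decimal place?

6.9 GiB

Track A: 17 minutes 49 seconds = 1,069 s; 62,500 × 1,069 × 1 × 2 = 133,625,000 bytes.
Track B: 65 minutes = 3,900 s; 22,050 × 3,900 × 3 × 2 = 515,970,000 bytes.
Track C: 23:18 (min:sec) = 1,398 s; 48,000 × 1,398 × 4 × 1 = 268,416,000 bytes.
Track D: 4 min = 240 s; 88,200 × 240 × 4 × 2 = 169,344,000 bytes.
Track E: 44,100 × 753 × 4 × 6 = 796,975,200 bytes.
Track F: 1 h 54 min 44 s = 6,884 s; 200,000 × 6,884 × 2 × 2 = 5,507,200,000 bytes.
Total = 7,391,530,200 bytes = 6.9 GiB.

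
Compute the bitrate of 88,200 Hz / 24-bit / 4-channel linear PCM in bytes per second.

1,058,400 bytes/s

Bit rate = 88,200 × 24 × 4 = 8,467,200 bits/s.
8,467,200 / 8 = 1,058,400 bytes/s.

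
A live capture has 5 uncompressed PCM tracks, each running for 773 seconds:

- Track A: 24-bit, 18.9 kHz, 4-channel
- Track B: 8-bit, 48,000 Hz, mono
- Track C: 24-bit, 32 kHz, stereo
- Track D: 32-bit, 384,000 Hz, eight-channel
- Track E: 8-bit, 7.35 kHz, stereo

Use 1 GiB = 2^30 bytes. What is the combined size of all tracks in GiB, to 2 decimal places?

9.19 GiB

Track A: 18,900 × 773 × 3 × 4 = 175,316,400 bytes.
Track B: 48,000 × 773 × 1 × 1 = 37,104,000 bytes.
Track C: 32,000 × 773 × 3 × 2 = 148,416,000 bytes.
Track D: 384,000 × 773 × 4 × 8 = 9,498,624,000 bytes.
Track E: 7,350 × 773 × 1 × 2 = 11,363,100 bytes.
Total = 9,870,823,500 bytes = 9.19 GiB.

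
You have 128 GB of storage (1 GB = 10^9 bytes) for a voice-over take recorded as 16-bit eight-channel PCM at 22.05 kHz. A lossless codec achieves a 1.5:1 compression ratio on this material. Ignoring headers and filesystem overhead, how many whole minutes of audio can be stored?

Uncompressed byte rate = 22,050 × 2 × 8 = 352,800 bytes/s.
After 1.5:1 compression, effective rate ≈ 235200 bytes/s.
Capacity = 128 × 1,000,000,000 = 128,000,000,000 bytes.
128,000,000,000 / effective rate ≈ 544217.69 s → 9,070 minutes.

9,070 minutes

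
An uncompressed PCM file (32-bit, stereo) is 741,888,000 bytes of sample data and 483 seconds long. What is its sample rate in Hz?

192,000 Hz

Bytes = sample_rate × seconds × bytes_per_sample × channels.
sample_rate = 741,888,000 / (483 × 4 × 2) = 741,888,000 / 3,864 = 192,000 Hz.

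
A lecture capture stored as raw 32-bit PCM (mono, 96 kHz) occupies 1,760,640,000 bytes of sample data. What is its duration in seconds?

4,585 seconds

Byte rate = 96,000 × 4 × 1 = 384,000 bytes/s.
Duration = 1,760,640,000 / 384,000 = 4,585 s.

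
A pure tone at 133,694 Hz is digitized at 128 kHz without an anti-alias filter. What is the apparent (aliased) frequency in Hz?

Nyquist = 128,000/2 = 64,000 Hz; 133,694 Hz exceeds it.
Alias = |133,694 − 1×128,000| = |133,694 − 128,000| = 5,694 Hz.

5,694 Hz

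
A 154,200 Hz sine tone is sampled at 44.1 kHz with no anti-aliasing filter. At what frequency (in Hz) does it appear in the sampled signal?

Nyquist = 44,100/2 = 22,050 Hz; 154,200 Hz exceeds it.
Alias = |154,200 − 3×44,100| = |154,200 − 132,300| = 21,900 Hz.

21,900 Hz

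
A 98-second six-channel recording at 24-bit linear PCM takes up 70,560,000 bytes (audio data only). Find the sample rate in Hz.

Bytes = sample_rate × seconds × bytes_per_sample × channels.
sample_rate = 70,560,000 / (98 × 3 × 6) = 70,560,000 / 1,764 = 40,000 Hz.

40,000 Hz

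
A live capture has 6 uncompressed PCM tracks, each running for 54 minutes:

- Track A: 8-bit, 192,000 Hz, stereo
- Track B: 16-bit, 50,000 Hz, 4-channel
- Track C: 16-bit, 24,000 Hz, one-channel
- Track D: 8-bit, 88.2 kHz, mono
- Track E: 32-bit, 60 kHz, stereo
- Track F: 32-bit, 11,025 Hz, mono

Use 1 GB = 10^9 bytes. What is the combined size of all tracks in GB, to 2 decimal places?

54 minutes = 3,240 s.
Track A: 192,000 × 3,240 × 1 × 2 = 1,244,160,000 bytes.
Track B: 50,000 × 3,240 × 2 × 4 = 1,296,000,000 bytes.
Track C: 24,000 × 3,240 × 2 × 1 = 155,520,000 bytes.
Track D: 88,200 × 3,240 × 1 × 1 = 285,768,000 bytes.
Track E: 60,000 × 3,240 × 4 × 2 = 1,555,200,000 bytes.
Track F: 11,025 × 3,240 × 4 × 1 = 142,884,000 bytes.
Total = 4,679,532,000 bytes = 4.68 GB.

4.68 GB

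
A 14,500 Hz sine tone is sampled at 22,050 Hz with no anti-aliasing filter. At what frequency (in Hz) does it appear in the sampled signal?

Nyquist = 22,050/2 = 11,025 Hz; 14,500 Hz exceeds it.
Alias = |14,500 − 1×22,050| = |14,500 − 22,050| = 7,550 Hz.

7,550 Hz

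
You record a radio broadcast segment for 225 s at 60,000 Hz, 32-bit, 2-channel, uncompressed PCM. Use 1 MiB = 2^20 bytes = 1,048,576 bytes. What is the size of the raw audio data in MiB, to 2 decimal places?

103.00 MiB

Bytes = 60,000 samples/s × 225 s × 4 bytes/sample × 2 ch = 108,000,000 bytes.
108,000,000 / 1,048,576 = 103.00 MiB.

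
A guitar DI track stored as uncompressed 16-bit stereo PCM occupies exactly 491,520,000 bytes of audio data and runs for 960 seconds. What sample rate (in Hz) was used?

128,000 Hz

Bytes = sample_rate × seconds × bytes_per_sample × channels.
sample_rate = 491,520,000 / (960 × 2 × 2) = 491,520,000 / 3,840 = 128,000 Hz.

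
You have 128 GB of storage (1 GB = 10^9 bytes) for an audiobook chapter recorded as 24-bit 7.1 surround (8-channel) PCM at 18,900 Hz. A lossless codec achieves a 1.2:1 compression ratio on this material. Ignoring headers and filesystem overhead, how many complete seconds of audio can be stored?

Uncompressed byte rate = 18,900 × 3 × 8 = 453,600 bytes/s.
After 1.2:1 compression, effective rate ≈ 378000 bytes/s.
Capacity = 128 × 1,000,000,000 = 128,000,000,000 bytes.
128,000,000,000 / effective rate ≈ 338624.34 s → 338,624 seconds.

338,624 seconds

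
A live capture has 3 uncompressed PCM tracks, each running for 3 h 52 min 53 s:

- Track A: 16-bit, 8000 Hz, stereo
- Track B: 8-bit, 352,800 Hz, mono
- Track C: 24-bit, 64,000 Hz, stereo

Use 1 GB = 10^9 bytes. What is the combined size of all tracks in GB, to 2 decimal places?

10.74 GB

3 h 52 min 53 s = 13,973 s.
Track A: 8,000 × 13,973 × 2 × 2 = 447,136,000 bytes.
Track B: 352,800 × 13,973 × 1 × 1 = 4,929,674,400 bytes.
Track C: 64,000 × 13,973 × 3 × 2 = 5,365,632,000 bytes.
Total = 10,742,442,400 bytes = 10.74 GB.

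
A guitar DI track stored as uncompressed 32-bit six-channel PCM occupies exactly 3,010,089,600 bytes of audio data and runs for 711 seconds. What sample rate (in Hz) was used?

Bytes = sample_rate × seconds × bytes_per_sample × channels.
sample_rate = 3,010,089,600 / (711 × 4 × 6) = 3,010,089,600 / 17,064 = 176,400 Hz.

176,400 Hz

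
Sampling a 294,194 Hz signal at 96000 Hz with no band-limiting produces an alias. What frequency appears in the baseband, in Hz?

6,194 Hz

Nyquist = 96,000/2 = 48,000 Hz; 294,194 Hz exceeds it.
Alias = |294,194 − 3×96,000| = |294,194 − 288,000| = 6,194 Hz.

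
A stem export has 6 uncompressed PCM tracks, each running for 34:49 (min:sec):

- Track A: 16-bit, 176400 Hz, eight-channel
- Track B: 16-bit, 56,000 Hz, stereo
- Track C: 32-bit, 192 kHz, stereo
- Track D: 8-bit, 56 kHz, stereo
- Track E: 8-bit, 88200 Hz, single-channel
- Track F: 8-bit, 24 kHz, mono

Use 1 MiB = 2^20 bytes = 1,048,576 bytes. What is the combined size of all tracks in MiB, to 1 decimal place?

34:49 (min:sec) = 2,089 s.
Track A: 176,400 × 2,089 × 2 × 8 = 5,895,993,600 bytes.
Track B: 56,000 × 2,089 × 2 × 2 = 467,936,000 bytes.
Track C: 192,000 × 2,089 × 4 × 2 = 3,208,704,000 bytes.
Track D: 56,000 × 2,089 × 1 × 2 = 233,968,000 bytes.
Track E: 88,200 × 2,089 × 1 × 1 = 184,249,800 bytes.
Track F: 24,000 × 2,089 × 1 × 1 = 50,136,000 bytes.
Total = 10,040,987,400 bytes = 9575.8 MiB.

9575.8 MiB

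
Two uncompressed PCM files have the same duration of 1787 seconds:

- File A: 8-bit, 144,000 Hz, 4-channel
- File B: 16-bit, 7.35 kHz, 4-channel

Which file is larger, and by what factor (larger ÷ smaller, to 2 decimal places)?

File A: 144,000 × 1 × 4 = 576,000 bytes/s.
File B: 7,350 × 2 × 4 = 58,800 bytes/s.
File A is larger; ratio = 1,029,312,000 / 105,075,600 = 9.80.

File A, by a factor of 9.80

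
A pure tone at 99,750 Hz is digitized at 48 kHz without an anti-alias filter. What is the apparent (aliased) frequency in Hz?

Nyquist = 48,000/2 = 24,000 Hz; 99,750 Hz exceeds it.
Alias = |99,750 − 2×48,000| = |99,750 − 96,000| = 3,750 Hz.

3,750 Hz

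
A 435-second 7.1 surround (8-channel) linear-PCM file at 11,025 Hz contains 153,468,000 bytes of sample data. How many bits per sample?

Bytes per sample = 153,468,000 / (11,025 × 435 × 8) = 153,468,000 / 38,367,000 = 4.
Bit depth = 4 × 8 = 32 bits.

32 bits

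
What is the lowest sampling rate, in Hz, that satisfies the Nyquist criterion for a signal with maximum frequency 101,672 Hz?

203,344 Hz

Minimum sample rate = 2 × 101,672 Hz = 203,344 Hz.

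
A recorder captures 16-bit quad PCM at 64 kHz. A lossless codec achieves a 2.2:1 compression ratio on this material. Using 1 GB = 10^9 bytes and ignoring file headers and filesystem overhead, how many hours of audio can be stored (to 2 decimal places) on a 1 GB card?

Uncompressed byte rate = 64,000 × 2 × 4 = 512,000 bytes/s.
After 2.2:1 compression, effective rate ≈ 232727.27 bytes/s.
Capacity = 1 × 1,000,000,000 = 1,000,000,000 bytes.
1,000,000,000 / effective rate ≈ 4296.88 s → 1.19 hours.

1.19 hours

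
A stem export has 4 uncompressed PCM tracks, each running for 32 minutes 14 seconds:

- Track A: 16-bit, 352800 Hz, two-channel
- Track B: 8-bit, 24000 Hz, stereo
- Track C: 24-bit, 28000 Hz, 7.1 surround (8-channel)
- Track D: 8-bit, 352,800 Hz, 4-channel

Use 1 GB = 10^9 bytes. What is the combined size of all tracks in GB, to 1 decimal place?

6.9 GB

32 minutes 14 seconds = 1,934 s.
Track A: 352,800 × 1,934 × 2 × 2 = 2,729,260,800 bytes.
Track B: 24,000 × 1,934 × 1 × 2 = 92,832,000 bytes.
Track C: 28,000 × 1,934 × 3 × 8 = 1,299,648,000 bytes.
Track D: 352,800 × 1,934 × 1 × 4 = 2,729,260,800 bytes.
Total = 6,851,001,600 bytes = 6.9 GB.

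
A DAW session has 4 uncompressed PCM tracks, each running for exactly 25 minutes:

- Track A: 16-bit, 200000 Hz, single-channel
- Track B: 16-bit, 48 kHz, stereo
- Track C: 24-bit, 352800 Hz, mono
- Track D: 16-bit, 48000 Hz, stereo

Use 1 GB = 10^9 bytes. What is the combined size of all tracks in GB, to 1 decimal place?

2.8 GB

exactly 25 minutes = 1,500 s.
Track A: 200,000 × 1,500 × 2 × 1 = 600,000,000 bytes.
Track B: 48,000 × 1,500 × 2 × 2 = 288,000,000 bytes.
Track C: 352,800 × 1,500 × 3 × 1 = 1,587,600,000 bytes.
Track D: 48,000 × 1,500 × 2 × 2 = 288,000,000 bytes.
Total = 2,763,600,000 bytes = 2.8 GB.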